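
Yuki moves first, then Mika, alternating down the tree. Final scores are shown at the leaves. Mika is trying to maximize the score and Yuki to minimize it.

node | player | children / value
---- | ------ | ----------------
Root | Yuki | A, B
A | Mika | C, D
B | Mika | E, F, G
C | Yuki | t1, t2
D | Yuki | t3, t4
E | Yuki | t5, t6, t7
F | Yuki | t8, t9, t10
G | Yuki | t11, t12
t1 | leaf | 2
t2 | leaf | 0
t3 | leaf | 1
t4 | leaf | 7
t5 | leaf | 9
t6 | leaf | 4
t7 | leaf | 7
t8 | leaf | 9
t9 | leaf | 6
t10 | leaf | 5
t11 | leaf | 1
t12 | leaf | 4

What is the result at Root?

1

C (Yuki): min(2, 0) = 0
D (Yuki): min(1, 7) = 1
A (Mika): max(0, 1) = 1
E (Yuki): min(9, 4, 7) = 4
F (Yuki): min(9, 6, 5) = 5
G (Yuki): min(1, 4) = 1
B (Mika): max(4, 5, 1) = 5
Root (Yuki): min(1, 5) = 1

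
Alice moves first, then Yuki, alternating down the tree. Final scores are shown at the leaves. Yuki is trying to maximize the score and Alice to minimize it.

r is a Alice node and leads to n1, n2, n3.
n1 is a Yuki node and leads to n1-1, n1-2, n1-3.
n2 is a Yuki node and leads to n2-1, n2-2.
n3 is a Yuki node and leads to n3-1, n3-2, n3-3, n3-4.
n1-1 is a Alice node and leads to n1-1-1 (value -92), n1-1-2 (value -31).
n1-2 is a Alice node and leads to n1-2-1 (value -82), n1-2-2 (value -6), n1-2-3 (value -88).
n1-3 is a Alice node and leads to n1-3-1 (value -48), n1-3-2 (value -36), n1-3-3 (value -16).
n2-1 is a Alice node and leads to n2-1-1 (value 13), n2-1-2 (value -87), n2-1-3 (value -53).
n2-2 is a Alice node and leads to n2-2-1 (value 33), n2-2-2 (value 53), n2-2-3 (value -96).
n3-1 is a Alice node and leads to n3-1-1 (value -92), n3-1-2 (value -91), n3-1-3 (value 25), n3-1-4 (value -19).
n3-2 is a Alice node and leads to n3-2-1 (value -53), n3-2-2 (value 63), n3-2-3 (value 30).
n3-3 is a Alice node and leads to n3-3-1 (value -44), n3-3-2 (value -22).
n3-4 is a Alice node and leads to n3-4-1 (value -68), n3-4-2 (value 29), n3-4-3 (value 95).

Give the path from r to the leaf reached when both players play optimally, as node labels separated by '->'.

r -> n2 -> n2-1 -> n2-1-2

n1-1 (Alice): min(-92, -31) = -92
n1-2 (Alice): min(-82, -6, -88) = -88
n1-3 (Alice): min(-48, -36, -16) = -48
n1 (Yuki): max(-92, -88, -48) = -48
n2-1 (Alice): min(13, -87, -53) = -87
n2-2 (Alice): min(33, 53, -96) = -96
n2 (Yuki): max(-87, -96) = -87
n3-1 (Alice): min(-92, -91, 25, -19) = -92
n3-2 (Alice): min(-53, 63, 30) = -53
n3-3 (Alice): min(-44, -22) = -44
n3-4 (Alice): min(-68, 29, 95) = -68
n3 (Yuki): max(-92, -53, -44, -68) = -44
r (Alice): min(-48, -87, -44) = -87
At r, Alice picks n2 (lowest: -87).
At n2, Yuki picks n2-1 (highest: -87).
At n2-1, Alice picks n2-1-2 (lowest: -87).
Terminal value -87.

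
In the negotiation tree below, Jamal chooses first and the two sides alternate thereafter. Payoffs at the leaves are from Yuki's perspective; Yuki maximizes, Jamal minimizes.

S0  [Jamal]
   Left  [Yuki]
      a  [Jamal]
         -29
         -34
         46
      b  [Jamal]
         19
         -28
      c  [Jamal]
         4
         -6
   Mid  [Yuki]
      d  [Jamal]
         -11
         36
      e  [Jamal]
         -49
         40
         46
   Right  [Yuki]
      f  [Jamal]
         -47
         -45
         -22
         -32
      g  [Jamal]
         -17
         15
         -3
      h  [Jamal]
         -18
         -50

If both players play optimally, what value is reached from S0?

-17

a (Jamal): min(-29, -34, 46) = -34
b (Jamal): min(19, -28) = -28
c (Jamal): min(4, -6) = -6
Left (Yuki): max(-34, -28, -6) = -6
d (Jamal): min(-11, 36) = -11
e (Jamal): min(-49, 40, 46) = -49
Mid (Yuki): max(-11, -49) = -11
f (Jamal): min(-47, -45, -22, -32) = -47
g (Jamal): min(-17, 15, -3) = -17
h (Jamal): min(-18, -50) = -50
Right (Yuki): max(-47, -17, -50) = -17
S0 (Jamal): min(-6, -11, -17) = -17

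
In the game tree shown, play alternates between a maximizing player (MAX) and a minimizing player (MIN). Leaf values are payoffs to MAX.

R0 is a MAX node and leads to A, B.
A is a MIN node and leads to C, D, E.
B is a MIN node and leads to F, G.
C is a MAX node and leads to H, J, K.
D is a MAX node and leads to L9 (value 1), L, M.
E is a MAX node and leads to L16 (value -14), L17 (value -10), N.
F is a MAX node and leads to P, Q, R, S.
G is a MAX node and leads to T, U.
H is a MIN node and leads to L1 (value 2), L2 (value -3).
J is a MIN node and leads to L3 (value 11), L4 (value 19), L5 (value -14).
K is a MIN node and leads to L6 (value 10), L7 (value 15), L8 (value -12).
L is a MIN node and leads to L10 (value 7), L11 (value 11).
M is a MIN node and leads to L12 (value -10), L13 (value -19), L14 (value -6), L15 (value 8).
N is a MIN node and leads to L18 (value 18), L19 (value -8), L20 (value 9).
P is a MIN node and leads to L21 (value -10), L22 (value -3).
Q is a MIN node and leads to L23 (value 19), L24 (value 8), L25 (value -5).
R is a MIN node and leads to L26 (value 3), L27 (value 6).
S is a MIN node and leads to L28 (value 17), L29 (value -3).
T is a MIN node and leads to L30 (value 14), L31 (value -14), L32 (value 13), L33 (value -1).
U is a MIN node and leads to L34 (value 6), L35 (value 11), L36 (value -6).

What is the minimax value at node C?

-3

H (MIN): min(2, -3) = -3
J (MIN): min(11, 19, -14) = -14
K (MIN): min(10, 15, -12) = -12
C (MAX): max(-3, -14, -12) = -3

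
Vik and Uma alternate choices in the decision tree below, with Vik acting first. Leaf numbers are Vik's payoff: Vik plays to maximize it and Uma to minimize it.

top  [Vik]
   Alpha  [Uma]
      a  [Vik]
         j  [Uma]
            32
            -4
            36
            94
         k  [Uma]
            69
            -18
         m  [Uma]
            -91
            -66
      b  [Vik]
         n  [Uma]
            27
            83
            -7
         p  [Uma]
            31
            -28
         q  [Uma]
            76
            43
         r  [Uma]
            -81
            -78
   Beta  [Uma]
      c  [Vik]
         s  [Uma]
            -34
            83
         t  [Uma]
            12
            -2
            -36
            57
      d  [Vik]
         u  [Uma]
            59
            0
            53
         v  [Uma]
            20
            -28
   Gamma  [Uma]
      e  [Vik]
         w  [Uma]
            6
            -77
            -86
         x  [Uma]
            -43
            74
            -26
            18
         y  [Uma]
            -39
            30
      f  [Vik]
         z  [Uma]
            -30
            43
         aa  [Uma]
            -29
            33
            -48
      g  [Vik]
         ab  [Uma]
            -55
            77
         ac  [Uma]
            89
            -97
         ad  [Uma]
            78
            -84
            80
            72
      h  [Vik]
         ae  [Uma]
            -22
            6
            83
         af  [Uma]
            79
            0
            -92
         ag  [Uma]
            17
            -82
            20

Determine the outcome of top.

-4

j (Uma): min(32, -4, 36, 94) = -4
k (Uma): min(69, -18) = -18
m (Uma): min(-91, -66) = -91
a (Vik): max(-4, -18, -91) = -4
n (Uma): min(27, 83, -7) = -7
p (Uma): min(31, -28) = -28
q (Uma): min(76, 43) = 43
r (Uma): min(-81, -78) = -81
b (Vik): max(-7, -28, 43, -81) = 43
Alpha (Uma): min(-4, 43) = -4
s (Uma): min(-34, 83) = -34
t (Uma): min(12, -2, -36, 57) = -36
c (Vik): max(-34, -36) = -34
u (Uma): min(59, 0, 53) = 0
v (Uma): min(20, -28) = -28
d (Vik): max(0, -28) = 0
Beta (Uma): min(-34, 0) = -34
w (Uma): min(6, -77, -86) = -86
x (Uma): min(-43, 74, -26, 18) = -43
y (Uma): min(-39, 30) = -39
e (Vik): max(-86, -43, -39) = -39
z (Uma): min(-30, 43) = -30
aa (Uma): min(-29, 33, -48) = -48
f (Vik): max(-30, -48) = -30
ab (Uma): min(-55, 77) = -55
ac (Uma): min(89, -97) = -97
ad (Uma): min(78, -84, 80, 72) = -84
g (Vik): max(-55, -97, -84) = -55
ae (Uma): min(-22, 6, 83) = -22
af (Uma): min(79, 0, -92) = -92
ag (Uma): min(17, -82, 20) = -82
h (Vik): max(-22, -92, -82) = -22
Gamma (Uma): min(-39, -30, -55, -22) = -55
top (Vik): max(-4, -34, -55) = -4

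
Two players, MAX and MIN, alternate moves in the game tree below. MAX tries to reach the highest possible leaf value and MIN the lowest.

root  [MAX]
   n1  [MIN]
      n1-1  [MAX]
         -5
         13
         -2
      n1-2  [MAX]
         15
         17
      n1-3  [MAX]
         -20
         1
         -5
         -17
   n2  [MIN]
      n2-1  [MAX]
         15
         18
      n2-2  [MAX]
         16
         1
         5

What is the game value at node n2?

n2-1 (MAX): max(15, 18) = 18
n2-2 (MAX): max(16, 1, 5) = 16
n2 (MIN): min(18, 16) = 16

16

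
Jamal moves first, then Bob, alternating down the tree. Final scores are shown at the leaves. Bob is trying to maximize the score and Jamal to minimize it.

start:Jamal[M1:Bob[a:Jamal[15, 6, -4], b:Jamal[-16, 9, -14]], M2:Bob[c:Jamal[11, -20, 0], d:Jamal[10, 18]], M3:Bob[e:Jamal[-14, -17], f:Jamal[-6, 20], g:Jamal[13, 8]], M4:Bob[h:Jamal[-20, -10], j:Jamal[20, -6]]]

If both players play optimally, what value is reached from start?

a (Jamal): min(15, 6, -4) = -4
b (Jamal): min(-16, 9, -14) = -16
M1 (Bob): max(-4, -16) = -4
c (Jamal): min(11, -20, 0) = -20
d (Jamal): min(10, 18) = 10
M2 (Bob): max(-20, 10) = 10
e (Jamal): min(-14, -17) = -17
f (Jamal): min(-6, 20) = -6
g (Jamal): min(13, 8) = 8
M3 (Bob): max(-17, -6, 8) = 8
h (Jamal): min(-20, -10) = -20
j (Jamal): min(20, -6) = -6
M4 (Bob): max(-20, -6) = -6
start (Jamal): min(-4, 10, 8, -6) = -6

-6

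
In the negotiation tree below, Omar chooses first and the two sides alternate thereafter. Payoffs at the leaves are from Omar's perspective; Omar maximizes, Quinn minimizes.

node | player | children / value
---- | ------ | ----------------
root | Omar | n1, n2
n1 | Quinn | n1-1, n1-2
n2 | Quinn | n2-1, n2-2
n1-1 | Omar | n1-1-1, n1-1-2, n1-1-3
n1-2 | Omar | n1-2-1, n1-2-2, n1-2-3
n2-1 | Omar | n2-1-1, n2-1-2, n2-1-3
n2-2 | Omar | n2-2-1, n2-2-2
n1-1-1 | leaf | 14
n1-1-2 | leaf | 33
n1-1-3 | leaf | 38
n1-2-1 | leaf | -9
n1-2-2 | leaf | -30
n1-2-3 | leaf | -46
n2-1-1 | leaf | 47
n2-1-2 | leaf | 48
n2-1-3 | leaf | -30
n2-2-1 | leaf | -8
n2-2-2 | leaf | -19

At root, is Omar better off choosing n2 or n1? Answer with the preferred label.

n2-1 (Omar): max(47, 48, -30) = 48
n2-2 (Omar): max(-8, -19) = -8
n2 (Quinn): min(48, -8) = -8
n1-1 (Omar): max(14, 33, 38) = 38
n1-2 (Omar): max(-9, -30, -46) = -9
n1 (Quinn): min(38, -9) = -9
Omar prefers the higher value; n2=-8, n1=-9. n2 is better since -8 > -9.

n2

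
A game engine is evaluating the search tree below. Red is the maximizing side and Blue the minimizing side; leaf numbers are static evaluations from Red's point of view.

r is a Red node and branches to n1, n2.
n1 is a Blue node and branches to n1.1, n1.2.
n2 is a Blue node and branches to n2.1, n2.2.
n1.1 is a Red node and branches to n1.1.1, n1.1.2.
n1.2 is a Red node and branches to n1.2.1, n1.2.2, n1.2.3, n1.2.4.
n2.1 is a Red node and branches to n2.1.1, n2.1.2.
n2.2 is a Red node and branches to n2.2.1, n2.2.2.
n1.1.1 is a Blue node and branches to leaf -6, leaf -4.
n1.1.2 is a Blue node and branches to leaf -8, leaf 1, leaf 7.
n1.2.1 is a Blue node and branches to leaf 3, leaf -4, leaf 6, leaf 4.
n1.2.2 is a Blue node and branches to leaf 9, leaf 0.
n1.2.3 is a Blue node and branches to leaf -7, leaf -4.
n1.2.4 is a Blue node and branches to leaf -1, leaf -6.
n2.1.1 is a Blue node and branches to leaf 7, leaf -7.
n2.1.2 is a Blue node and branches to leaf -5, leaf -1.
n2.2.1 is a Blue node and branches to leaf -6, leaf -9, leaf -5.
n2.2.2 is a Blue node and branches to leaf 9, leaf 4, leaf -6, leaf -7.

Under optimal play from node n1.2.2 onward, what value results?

0

n1.2.2 (Blue): min(9, 0) = 0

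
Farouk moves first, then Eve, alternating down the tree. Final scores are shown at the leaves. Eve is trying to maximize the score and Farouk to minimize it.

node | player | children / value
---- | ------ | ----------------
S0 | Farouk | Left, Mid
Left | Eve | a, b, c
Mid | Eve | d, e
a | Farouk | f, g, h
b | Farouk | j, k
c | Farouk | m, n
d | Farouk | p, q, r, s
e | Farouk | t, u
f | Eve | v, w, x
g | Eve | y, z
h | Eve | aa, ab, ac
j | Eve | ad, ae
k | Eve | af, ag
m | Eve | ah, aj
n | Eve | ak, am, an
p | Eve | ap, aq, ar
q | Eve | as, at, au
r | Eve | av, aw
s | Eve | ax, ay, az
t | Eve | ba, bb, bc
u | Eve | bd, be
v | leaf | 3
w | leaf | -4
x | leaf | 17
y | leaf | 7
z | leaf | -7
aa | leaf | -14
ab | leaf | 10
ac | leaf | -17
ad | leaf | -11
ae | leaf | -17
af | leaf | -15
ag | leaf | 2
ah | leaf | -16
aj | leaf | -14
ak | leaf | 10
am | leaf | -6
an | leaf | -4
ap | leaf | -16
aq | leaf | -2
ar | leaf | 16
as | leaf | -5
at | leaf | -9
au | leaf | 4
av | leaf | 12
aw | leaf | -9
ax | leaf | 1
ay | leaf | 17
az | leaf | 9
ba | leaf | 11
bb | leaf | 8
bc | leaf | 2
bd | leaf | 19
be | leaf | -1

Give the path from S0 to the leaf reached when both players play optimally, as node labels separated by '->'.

S0 -> Left -> a -> g -> y

f (Eve): max(3, -4, 17) = 17
g (Eve): max(7, -7) = 7
h (Eve): max(-14, 10, -17) = 10
a (Farouk): min(17, 7, 10) = 7
j (Eve): max(-11, -17) = -11
k (Eve): max(-15, 2) = 2
b (Farouk): min(-11, 2) = -11
m (Eve): max(-16, -14) = -14
n (Eve): max(10, -6, -4) = 10
c (Farouk): min(-14, 10) = -14
Left (Eve): max(7, -11, -14) = 7
p (Eve): max(-16, -2, 16) = 16
q (Eve): max(-5, -9, 4) = 4
r (Eve): max(12, -9) = 12
s (Eve): max(1, 17, 9) = 17
d (Farouk): min(16, 4, 12, 17) = 4
t (Eve): max(11, 8, 2) = 11
u (Eve): max(19, -1) = 19
e (Farouk): min(11, 19) = 11
Mid (Eve): max(4, 11) = 11
S0 (Farouk): min(7, 11) = 7
At S0, Farouk picks Left (lowest: 7).
At Left, Eve picks a (highest: 7).
At a, Farouk picks g (lowest: 7).
At g, Eve picks y (highest: 7).
Terminal value 7.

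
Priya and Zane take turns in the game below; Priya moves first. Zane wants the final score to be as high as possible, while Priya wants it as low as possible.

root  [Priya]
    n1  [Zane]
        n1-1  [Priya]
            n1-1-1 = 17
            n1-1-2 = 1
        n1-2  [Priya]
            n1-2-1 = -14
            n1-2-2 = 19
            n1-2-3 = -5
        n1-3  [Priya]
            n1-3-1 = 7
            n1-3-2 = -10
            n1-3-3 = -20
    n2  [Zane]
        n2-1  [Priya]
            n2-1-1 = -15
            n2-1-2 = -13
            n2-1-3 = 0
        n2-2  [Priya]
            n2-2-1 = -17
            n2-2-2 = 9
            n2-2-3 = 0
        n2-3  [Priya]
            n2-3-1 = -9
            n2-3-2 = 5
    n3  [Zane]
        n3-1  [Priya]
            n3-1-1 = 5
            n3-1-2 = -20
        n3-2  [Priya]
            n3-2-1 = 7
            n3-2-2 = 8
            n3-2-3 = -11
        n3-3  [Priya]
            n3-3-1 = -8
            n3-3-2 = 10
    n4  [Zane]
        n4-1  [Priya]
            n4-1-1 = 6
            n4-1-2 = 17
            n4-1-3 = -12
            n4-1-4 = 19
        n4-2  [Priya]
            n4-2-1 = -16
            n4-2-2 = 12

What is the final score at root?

n1-1 (Priya): min(17, 1) = 1
n1-2 (Priya): min(-14, 19, -5) = -14
n1-3 (Priya): min(7, -10, -20) = -20
n1 (Zane): max(1, -14, -20) = 1
n2-1 (Priya): min(-15, -13, 0) = -15
n2-2 (Priya): min(-17, 9, 0) = -17
n2-3 (Priya): min(-9, 5) = -9
n2 (Zane): max(-15, -17, -9) = -9
n3-1 (Priya): min(5, -20) = -20
n3-2 (Priya): min(7, 8, -11) = -11
n3-3 (Priya): min(-8, 10) = -8
n3 (Zane): max(-20, -11, -8) = -8
n4-1 (Priya): min(6, 17, -12, 19) = -12
n4-2 (Priya): min(-16, 12) = -16
n4 (Zane): max(-12, -16) = -12
root (Priya): min(1, -9, -8, -12) = -12

-12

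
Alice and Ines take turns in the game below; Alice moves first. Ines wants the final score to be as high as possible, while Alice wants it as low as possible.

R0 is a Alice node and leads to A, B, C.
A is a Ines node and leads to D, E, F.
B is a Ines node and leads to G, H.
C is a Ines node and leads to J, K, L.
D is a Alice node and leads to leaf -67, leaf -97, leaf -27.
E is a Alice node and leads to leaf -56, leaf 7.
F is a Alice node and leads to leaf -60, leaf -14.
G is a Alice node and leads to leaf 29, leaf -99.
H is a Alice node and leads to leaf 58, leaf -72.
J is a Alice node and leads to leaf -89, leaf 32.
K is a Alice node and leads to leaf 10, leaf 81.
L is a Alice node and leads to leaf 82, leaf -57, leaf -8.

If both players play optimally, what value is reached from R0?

-72

D (Alice): min(-67, -97, -27) = -97
E (Alice): min(-56, 7) = -56
F (Alice): min(-60, -14) = -60
A (Ines): max(-97, -56, -60) = -56
G (Alice): min(29, -99) = -99
H (Alice): min(58, -72) = -72
B (Ines): max(-99, -72) = -72
J (Alice): min(-89, 32) = -89
K (Alice): min(10, 81) = 10
L (Alice): min(82, -57, -8) = -57
C (Ines): max(-89, 10, -57) = 10
R0 (Alice): min(-56, -72, 10) = -72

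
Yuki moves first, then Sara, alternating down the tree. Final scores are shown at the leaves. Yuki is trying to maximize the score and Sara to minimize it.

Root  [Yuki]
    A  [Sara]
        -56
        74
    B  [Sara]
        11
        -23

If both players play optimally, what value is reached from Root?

-23

A (Sara): min(-56, 74) = -56
B (Sara): min(11, -23) = -23
Root (Yuki): max(-56, -23) = -23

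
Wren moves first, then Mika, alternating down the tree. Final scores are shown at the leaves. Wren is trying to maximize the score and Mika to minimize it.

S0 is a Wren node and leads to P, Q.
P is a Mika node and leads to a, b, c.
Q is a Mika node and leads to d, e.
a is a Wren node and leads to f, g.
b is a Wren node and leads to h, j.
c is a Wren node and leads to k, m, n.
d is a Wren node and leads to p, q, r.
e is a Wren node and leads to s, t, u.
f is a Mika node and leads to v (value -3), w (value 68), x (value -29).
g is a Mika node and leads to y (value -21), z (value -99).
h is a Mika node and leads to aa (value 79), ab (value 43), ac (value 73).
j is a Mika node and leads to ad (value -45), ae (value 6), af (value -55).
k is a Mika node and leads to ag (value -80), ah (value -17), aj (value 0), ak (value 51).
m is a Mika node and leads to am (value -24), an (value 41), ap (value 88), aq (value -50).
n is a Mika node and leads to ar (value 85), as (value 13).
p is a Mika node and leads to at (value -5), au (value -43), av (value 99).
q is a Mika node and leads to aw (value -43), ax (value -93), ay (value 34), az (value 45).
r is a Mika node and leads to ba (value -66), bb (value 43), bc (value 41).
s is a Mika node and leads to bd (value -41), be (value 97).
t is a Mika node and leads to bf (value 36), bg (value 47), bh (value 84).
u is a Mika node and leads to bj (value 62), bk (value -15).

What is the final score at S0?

f (Mika): min(-3, 68, -29) = -29
g (Mika): min(-21, -99) = -99
a (Wren): max(-29, -99) = -29
h (Mika): min(79, 43, 73) = 43
j (Mika): min(-45, 6, -55) = -55
b (Wren): max(43, -55) = 43
k (Mika): min(-80, -17, 0, 51) = -80
m (Mika): min(-24, 41, 88, -50) = -50
n (Mika): min(85, 13) = 13
c (Wren): max(-80, -50, 13) = 13
P (Mika): min(-29, 43, 13) = -29
p (Mika): min(-5, -43, 99) = -43
q (Mika): min(-43, -93, 34, 45) = -93
r (Mika): min(-66, 43, 41) = -66
d (Wren): max(-43, -93, -66) = -43
s (Mika): min(-41, 97) = -41
t (Mika): min(36, 47, 84) = 36
u (Mika): min(62, -15) = -15
e (Wren): max(-41, 36, -15) = 36
Q (Mika): min(-43, 36) = -43
S0 (Wren): max(-29, -43) = -29

-29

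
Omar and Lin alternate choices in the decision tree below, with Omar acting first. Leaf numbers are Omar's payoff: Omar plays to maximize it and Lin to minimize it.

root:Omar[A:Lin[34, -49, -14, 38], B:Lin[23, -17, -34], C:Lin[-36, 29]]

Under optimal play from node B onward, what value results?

-34

B (Lin): min(23, -17, -34) = -34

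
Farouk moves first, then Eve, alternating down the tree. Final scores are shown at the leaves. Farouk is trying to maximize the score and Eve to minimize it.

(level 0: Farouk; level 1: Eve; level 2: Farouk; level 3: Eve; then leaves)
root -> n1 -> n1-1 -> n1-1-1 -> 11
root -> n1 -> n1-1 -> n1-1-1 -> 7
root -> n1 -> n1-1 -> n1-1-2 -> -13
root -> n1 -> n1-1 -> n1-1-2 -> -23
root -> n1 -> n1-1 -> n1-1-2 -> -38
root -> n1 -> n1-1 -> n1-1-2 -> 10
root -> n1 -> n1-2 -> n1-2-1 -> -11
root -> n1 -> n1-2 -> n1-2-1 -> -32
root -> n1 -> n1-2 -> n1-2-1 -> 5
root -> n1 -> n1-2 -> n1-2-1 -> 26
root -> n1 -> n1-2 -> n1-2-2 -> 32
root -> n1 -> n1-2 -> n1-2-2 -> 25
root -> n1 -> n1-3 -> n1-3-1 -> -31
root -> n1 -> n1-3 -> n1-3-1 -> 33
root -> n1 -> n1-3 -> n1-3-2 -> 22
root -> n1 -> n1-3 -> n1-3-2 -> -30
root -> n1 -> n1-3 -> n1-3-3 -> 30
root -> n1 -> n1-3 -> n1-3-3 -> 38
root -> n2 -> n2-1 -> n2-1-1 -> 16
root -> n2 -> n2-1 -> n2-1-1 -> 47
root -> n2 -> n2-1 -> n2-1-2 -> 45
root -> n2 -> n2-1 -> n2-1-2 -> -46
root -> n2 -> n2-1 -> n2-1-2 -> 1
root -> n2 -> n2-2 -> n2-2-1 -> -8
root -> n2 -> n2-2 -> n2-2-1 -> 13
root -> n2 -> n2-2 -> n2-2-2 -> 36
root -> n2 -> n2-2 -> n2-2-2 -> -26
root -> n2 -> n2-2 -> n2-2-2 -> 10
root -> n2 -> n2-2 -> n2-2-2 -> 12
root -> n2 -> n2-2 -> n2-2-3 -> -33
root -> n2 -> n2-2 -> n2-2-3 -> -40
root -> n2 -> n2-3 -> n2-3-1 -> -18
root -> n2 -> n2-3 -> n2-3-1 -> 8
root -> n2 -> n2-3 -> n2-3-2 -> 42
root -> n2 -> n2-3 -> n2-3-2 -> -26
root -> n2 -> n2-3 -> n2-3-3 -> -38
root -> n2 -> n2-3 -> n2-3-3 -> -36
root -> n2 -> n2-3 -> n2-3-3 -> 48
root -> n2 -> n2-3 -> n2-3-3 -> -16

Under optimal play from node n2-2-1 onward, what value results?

n2-2-1 (Eve): min(-8, 13) = -8

-8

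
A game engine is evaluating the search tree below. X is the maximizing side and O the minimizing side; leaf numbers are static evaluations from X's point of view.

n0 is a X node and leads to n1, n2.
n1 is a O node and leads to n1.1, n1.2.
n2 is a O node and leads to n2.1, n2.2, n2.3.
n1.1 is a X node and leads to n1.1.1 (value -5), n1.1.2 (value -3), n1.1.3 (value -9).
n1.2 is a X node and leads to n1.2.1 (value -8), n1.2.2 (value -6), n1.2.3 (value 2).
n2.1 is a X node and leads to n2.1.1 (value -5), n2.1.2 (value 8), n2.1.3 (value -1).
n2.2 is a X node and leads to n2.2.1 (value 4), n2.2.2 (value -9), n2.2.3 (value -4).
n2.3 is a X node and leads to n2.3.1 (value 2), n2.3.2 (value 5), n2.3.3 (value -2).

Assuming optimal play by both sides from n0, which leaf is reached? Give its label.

n1.1 (X): max(-5, -3, -9) = -3
n1.2 (X): max(-8, -6, 2) = 2
n1 (O): min(-3, 2) = -3
n2.1 (X): max(-5, 8, -1) = 8
n2.2 (X): max(4, -9, -4) = 4
n2.3 (X): max(2, 5, -2) = 5
n2 (O): min(8, 4, 5) = 4
n0 (X): max(-3, 4) = 4
At n0, X picks n2 (highest: 4).
At n2, O picks n2.2 (lowest: 4).
At n2.2, X picks n2.2.1 (highest: 4).
Terminal value 4.

n2.2.1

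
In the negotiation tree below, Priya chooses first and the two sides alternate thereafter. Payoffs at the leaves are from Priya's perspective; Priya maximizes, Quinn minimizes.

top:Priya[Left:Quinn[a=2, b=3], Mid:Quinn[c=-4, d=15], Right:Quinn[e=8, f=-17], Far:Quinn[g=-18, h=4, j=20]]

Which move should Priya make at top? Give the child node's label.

Left

Left (Quinn): min(2, 3) = 2
Mid (Quinn): min(-4, 15) = -4
Right (Quinn): min(8, -17) = -17
Far (Quinn): min(-18, 4, 20) = -18
top (Priya): max(2, -4, -17, -18) = 2
Priya at top wants the highest of {Left=2, Mid=-4, Right=-17, Far=-18}, so chooses Left.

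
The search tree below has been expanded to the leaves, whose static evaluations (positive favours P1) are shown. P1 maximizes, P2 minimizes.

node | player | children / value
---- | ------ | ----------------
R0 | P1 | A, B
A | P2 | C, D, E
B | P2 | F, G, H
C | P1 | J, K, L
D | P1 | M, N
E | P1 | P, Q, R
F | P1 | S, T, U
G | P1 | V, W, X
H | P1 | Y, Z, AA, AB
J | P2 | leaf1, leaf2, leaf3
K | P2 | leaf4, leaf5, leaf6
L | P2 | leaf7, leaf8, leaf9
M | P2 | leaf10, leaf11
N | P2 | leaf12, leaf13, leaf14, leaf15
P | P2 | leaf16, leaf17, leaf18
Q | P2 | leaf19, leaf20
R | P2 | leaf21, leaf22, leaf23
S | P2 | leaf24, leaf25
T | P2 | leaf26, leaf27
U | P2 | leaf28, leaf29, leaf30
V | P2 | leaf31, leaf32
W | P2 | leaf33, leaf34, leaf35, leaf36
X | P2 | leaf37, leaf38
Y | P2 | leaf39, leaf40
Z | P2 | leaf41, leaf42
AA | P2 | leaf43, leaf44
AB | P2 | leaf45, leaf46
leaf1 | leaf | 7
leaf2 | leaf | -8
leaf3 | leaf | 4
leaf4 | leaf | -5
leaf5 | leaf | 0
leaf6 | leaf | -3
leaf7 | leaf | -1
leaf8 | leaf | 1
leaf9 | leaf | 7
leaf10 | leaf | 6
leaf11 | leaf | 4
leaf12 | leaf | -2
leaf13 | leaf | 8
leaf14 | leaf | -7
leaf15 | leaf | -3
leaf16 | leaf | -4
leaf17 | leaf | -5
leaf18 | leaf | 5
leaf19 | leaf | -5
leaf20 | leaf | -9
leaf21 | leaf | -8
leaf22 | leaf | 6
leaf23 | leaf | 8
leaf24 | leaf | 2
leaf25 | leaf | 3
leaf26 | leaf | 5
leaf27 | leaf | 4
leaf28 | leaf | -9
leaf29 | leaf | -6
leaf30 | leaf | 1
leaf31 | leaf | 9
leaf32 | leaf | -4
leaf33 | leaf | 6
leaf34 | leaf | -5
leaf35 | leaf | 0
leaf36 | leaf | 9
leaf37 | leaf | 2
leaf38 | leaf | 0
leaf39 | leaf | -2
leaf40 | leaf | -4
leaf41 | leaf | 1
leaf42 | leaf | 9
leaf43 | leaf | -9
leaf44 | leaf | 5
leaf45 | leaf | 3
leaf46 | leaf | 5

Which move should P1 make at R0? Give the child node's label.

B

J (P2): min(7, -8, 4) = -8
K (P2): min(-5, 0, -3) = -5
L (P2): min(-1, 1, 7) = -1
C (P1): max(-8, -5, -1) = -1
M (P2): min(6, 4) = 4
N (P2): min(-2, 8, -7, -3) = -7
D (P1): max(4, -7) = 4
P (P2): min(-4, -5, 5) = -5
Q (P2): min(-5, -9) = -9
R (P2): min(-8, 6, 8) = -8
E (P1): max(-5, -9, -8) = -5
A (P2): min(-1, 4, -5) = -5
S (P2): min(2, 3) = 2
T (P2): min(5, 4) = 4
U (P2): min(-9, -6, 1) = -9
F (P1): max(2, 4, -9) = 4
V (P2): min(9, -4) = -4
W (P2): min(6, -5, 0, 9) = -5
X (P2): min(2, 0) = 0
G (P1): max(-4, -5, 0) = 0
Y (P2): min(-2, -4) = -4
Z (P2): min(1, 9) = 1
AA (P2): min(-9, 5) = -9
AB (P2): min(3, 5) = 3
H (P1): max(-4, 1, -9, 3) = 3
B (P2): min(4, 0, 3) = 0
R0 (P1): max(-5, 0) = 0
P1 at R0 wants the highest of {A=-5, B=0}, so chooses B.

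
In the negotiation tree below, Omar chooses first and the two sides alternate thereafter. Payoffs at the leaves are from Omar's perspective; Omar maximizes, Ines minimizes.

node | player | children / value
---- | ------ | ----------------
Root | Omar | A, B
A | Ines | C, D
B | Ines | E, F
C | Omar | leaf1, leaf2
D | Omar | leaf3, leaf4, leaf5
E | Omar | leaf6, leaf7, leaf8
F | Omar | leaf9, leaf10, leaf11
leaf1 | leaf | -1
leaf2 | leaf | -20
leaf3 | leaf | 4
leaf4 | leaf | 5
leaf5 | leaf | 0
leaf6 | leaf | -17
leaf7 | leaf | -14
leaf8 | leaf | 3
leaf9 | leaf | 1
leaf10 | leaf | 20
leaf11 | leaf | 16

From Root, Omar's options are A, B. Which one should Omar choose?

C (Omar): max(-1, -20) = -1
D (Omar): max(4, 5, 0) = 5
A (Ines): min(-1, 5) = -1
E (Omar): max(-17, -14, 3) = 3
F (Omar): max(1, 20, 16) = 20
B (Ines): min(3, 20) = 3
Root (Omar): max(-1, 3) = 3
Omar at Root wants the highest of {A=-1, B=3}, so chooses B.

B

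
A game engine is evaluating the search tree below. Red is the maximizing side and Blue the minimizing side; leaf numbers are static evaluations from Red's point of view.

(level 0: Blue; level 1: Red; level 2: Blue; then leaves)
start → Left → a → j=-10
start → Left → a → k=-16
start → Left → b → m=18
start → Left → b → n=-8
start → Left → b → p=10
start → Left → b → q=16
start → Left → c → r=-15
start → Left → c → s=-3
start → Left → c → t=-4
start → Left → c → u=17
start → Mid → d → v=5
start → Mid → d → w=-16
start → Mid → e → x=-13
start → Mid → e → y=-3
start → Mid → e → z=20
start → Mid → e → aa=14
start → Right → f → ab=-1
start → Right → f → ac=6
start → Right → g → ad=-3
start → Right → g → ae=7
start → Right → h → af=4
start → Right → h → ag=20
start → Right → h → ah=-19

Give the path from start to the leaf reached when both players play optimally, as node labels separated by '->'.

start -> Mid -> e -> x

a (Blue): min(-10, -16) = -16
b (Blue): min(18, -8, 10, 16) = -8
c (Blue): min(-15, -3, -4, 17) = -15
Left (Red): max(-16, -8, -15) = -8
d (Blue): min(5, -16) = -16
e (Blue): min(-13, -3, 20, 14) = -13
Mid (Red): max(-16, -13) = -13
f (Blue): min(-1, 6) = -1
g (Blue): min(-3, 7) = -3
h (Blue): min(4, 20, -19) = -19
Right (Red): max(-1, -3, -19) = -1
start (Blue): min(-8, -13, -1) = -13
At start, Blue picks Mid (lowest: -13).
At Mid, Red picks e (highest: -13).
At e, Blue picks x (lowest: -13).
Terminal value -13.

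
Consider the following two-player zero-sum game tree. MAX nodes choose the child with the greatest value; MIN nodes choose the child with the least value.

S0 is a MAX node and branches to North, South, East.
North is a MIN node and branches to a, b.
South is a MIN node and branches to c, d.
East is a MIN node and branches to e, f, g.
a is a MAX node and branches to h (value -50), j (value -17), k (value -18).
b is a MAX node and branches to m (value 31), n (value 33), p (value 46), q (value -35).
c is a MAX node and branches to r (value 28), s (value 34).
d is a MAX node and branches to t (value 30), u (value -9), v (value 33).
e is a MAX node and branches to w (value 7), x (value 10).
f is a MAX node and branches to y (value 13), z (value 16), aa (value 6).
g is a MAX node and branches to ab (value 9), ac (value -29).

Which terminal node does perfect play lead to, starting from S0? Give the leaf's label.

v

a (MAX): max(-50, -17, -18) = -17
b (MAX): max(31, 33, 46, -35) = 46
North (MIN): min(-17, 46) = -17
c (MAX): max(28, 34) = 34
d (MAX): max(30, -9, 33) = 33
South (MIN): min(34, 33) = 33
e (MAX): max(7, 10) = 10
f (MAX): max(13, 16, 6) = 16
g (MAX): max(9, -29) = 9
East (MIN): min(10, 16, 9) = 9
S0 (MAX): max(-17, 33, 9) = 33
At S0, MAX picks South (highest: 33).
At South, MIN picks d (lowest: 33).
At d, MAX picks v (highest: 33).
Terminal value 33.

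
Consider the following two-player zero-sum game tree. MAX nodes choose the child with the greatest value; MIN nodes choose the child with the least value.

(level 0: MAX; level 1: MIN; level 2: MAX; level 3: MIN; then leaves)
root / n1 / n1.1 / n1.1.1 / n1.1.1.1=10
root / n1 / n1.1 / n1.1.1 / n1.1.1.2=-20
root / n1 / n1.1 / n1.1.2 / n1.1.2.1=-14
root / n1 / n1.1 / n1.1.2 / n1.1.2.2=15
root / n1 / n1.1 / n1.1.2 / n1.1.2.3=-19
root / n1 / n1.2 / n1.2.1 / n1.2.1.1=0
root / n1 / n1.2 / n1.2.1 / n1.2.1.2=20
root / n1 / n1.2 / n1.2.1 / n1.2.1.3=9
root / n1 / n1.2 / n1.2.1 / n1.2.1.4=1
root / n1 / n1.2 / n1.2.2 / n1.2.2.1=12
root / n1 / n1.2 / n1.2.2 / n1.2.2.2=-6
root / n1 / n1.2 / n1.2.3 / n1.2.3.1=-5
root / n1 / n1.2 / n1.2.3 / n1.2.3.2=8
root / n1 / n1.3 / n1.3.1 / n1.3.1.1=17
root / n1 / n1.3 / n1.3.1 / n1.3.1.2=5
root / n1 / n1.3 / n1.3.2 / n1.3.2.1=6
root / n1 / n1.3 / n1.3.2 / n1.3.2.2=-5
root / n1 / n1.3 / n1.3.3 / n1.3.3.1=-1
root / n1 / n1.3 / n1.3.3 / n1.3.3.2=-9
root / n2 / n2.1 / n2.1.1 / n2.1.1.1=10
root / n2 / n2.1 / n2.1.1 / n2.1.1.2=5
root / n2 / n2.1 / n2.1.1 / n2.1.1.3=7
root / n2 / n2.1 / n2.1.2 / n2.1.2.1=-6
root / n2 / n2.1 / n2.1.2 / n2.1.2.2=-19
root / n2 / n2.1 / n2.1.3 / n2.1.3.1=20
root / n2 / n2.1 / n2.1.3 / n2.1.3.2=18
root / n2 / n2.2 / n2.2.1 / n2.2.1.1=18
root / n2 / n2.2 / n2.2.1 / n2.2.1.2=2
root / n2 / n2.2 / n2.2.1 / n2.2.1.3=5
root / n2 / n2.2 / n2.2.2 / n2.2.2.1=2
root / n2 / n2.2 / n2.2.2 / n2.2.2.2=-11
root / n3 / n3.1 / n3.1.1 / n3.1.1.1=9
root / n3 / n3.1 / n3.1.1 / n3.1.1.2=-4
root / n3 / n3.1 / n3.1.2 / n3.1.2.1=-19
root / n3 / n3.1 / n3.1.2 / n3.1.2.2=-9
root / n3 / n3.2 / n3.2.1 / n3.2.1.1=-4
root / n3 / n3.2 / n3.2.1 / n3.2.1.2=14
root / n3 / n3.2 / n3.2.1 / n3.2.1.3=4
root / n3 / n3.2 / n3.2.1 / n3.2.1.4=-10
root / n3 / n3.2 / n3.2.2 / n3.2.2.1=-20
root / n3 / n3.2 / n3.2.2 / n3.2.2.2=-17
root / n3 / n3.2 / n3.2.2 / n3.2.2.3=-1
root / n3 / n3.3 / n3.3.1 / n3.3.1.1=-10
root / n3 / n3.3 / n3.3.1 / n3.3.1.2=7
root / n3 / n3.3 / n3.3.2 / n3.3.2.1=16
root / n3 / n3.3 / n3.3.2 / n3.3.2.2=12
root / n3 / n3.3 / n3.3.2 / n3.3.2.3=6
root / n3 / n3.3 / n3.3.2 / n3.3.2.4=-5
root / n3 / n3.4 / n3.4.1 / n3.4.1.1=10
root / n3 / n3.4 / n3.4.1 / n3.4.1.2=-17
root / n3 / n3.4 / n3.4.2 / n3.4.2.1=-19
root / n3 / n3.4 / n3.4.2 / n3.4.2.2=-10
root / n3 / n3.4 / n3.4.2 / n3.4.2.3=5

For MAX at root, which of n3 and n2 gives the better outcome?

n3.1.1 (MIN): min(9, -4) = -4
n3.1.2 (MIN): min(-19, -9) = -19
n3.1 (MAX): max(-4, -19) = -4
n3.2.1 (MIN): min(-4, 14, 4, -10) = -10
n3.2.2 (MIN): min(-20, -17, -1) = -20
n3.2 (MAX): max(-10, -20) = -10
n3.3.1 (MIN): min(-10, 7) = -10
n3.3.2 (MIN): min(16, 12, 6, -5) = -5
n3.3 (MAX): max(-10, -5) = -5
n3.4.1 (MIN): min(10, -17) = -17
n3.4.2 (MIN): min(-19, -10, 5) = -19
n3.4 (MAX): max(-17, -19) = -17
n3 (MIN): min(-4, -10, -5, -17) = -17
n2.1.1 (MIN): min(10, 5, 7) = 5
n2.1.2 (MIN): min(-6, -19) = -19
n2.1.3 (MIN): min(20, 18) = 18
n2.1 (MAX): max(5, -19, 18) = 18
n2.2.1 (MIN): min(18, 2, 5) = 2
n2.2.2 (MIN): min(2, -11) = -11
n2.2 (MAX): max(2, -11) = 2
n2 (MIN): min(18, 2) = 2
MAX prefers the higher value; n3=-17, n2=2. n2 is better since 2 > -17.

n2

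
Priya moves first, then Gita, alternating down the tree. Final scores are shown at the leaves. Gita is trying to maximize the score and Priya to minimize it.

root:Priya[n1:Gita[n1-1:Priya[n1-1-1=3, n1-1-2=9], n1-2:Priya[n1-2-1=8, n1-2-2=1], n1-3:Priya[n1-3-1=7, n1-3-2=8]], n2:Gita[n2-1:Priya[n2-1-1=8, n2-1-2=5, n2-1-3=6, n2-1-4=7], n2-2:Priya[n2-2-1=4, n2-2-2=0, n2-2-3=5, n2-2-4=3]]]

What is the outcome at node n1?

7

n1-1 (Priya): min(3, 9) = 3
n1-2 (Priya): min(8, 1) = 1
n1-3 (Priya): min(7, 8) = 7
n1 (Gita): max(3, 1, 7) = 7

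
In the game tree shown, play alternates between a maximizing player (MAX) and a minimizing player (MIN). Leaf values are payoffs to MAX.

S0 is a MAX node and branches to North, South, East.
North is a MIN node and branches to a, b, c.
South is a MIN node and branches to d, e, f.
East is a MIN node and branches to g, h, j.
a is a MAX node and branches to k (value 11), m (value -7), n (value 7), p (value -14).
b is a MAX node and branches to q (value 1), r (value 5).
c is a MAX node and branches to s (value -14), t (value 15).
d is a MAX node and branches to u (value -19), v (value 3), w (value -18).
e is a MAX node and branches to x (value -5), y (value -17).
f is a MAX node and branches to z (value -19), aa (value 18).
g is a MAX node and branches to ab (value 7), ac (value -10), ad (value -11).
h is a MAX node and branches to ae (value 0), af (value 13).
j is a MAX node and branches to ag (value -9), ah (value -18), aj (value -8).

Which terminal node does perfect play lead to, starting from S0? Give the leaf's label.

r

a (MAX): max(11, -7, 7, -14) = 11
b (MAX): max(1, 5) = 5
c (MAX): max(-14, 15) = 15
North (MIN): min(11, 5, 15) = 5
d (MAX): max(-19, 3, -18) = 3
e (MAX): max(-5, -17) = -5
f (MAX): max(-19, 18) = 18
South (MIN): min(3, -5, 18) = -5
g (MAX): max(7, -10, -11) = 7
h (MAX): max(0, 13) = 13
j (MAX): max(-9, -18, -8) = -8
East (MIN): min(7, 13, -8) = -8
S0 (MAX): max(5, -5, -8) = 5
At S0, MAX picks North (highest: 5).
At North, MIN picks b (lowest: 5).
At b, MAX picks r (highest: 5).
Terminal value 5.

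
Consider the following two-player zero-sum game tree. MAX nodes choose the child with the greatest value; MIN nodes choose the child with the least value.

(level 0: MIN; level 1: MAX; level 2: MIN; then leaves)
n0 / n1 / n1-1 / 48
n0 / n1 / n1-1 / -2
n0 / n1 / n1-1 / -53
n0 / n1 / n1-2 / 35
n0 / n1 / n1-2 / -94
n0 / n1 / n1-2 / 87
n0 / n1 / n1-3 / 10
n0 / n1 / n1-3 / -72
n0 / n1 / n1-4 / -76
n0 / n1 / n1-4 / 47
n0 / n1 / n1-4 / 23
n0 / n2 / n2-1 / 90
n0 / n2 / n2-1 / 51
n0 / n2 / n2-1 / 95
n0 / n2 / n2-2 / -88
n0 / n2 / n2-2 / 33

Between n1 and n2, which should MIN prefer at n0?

n1-1 (MIN): min(48, -2, -53) = -53
n1-2 (MIN): min(35, -94, 87) = -94
n1-3 (MIN): min(10, -72) = -72
n1-4 (MIN): min(-76, 47, 23) = -76
n1 (MAX): max(-53, -94, -72, -76) = -53
n2-1 (MIN): min(90, 51, 95) = 51
n2-2 (MIN): min(-88, 33) = -88
n2 (MAX): max(51, -88) = 51
MIN prefers the lower value; n1=-53, n2=51. n1 is better since -53 < 51.

n1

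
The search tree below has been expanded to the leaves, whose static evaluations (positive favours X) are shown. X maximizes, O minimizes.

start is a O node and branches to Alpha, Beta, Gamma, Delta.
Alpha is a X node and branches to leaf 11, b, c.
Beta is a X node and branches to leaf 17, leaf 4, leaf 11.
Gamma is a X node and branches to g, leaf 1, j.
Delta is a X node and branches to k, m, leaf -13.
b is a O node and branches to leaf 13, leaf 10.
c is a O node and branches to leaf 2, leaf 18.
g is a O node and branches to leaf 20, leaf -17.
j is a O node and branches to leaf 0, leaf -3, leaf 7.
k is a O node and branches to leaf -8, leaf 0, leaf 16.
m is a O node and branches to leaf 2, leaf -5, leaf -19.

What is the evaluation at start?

-8

b (O): min(13, 10) = 10
c (O): min(2, 18) = 2
Alpha (X): max(11, 10, 2) = 11
Beta (X): max(17, 4, 11) = 17
g (O): min(20, -17) = -17
j (O): min(0, -3, 7) = -3
Gamma (X): max(-17, 1, -3) = 1
k (O): min(-8, 0, 16) = -8
m (O): min(2, -5, -19) = -19
Delta (X): max(-8, -19, -13) = -8
start (O): min(11, 17, 1, -8) = -8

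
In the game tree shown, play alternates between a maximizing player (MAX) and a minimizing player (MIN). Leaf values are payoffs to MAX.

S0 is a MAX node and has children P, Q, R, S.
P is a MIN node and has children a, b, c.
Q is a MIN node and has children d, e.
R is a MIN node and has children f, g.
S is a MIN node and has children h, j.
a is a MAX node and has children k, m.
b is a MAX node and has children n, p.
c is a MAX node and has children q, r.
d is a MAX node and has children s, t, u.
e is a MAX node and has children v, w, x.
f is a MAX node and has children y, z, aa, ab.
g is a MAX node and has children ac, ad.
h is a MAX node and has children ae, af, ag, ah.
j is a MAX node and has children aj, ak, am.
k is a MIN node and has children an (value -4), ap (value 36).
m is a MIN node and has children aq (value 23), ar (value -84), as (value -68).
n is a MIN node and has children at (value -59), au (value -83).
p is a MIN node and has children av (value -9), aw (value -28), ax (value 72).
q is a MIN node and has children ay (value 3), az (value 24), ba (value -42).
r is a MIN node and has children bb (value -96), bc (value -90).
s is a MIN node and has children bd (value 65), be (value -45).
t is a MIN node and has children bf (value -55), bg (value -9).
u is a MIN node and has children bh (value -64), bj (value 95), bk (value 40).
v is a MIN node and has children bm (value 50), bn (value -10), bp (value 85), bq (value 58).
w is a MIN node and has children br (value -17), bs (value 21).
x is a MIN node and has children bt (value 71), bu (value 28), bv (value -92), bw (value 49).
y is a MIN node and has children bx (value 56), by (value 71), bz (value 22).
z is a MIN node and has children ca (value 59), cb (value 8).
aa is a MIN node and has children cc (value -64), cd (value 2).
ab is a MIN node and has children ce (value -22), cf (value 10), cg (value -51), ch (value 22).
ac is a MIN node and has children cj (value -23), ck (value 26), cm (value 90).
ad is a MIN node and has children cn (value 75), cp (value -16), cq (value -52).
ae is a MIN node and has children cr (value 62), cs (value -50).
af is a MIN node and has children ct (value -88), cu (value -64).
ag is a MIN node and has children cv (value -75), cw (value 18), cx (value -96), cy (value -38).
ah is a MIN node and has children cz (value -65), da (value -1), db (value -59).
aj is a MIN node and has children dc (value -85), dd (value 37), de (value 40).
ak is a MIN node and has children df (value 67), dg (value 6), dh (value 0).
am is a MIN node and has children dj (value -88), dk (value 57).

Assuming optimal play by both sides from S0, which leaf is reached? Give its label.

cj

k (MIN): min(-4, 36) = -4
m (MIN): min(23, -84, -68) = -84
a (MAX): max(-4, -84) = -4
n (MIN): min(-59, -83) = -83
p (MIN): min(-9, -28, 72) = -28
b (MAX): max(-83, -28) = -28
q (MIN): min(3, 24, -42) = -42
r (MIN): min(-96, -90) = -96
c (MAX): max(-42, -96) = -42
P (MIN): min(-4, -28, -42) = -42
s (MIN): min(65, -45) = -45
t (MIN): min(-55, -9) = -55
u (MIN): min(-64, 95, 40) = -64
d (MAX): max(-45, -55, -64) = -45
v (MIN): min(50, -10, 85, 58) = -10
w (MIN): min(-17, 21) = -17
x (MIN): min(71, 28, -92, 49) = -92
e (MAX): max(-10, -17, -92) = -10
Q (MIN): min(-45, -10) = -45
y (MIN): min(56, 71, 22) = 22
z (MIN): min(59, 8) = 8
aa (MIN): min(-64, 2) = -64
ab (MIN): min(-22, 10, -51, 22) = -51
f (MAX): max(22, 8, -64, -51) = 22
ac (MIN): min(-23, 26, 90) = -23
ad (MIN): min(75, -16, -52) = -52
g (MAX): max(-23, -52) = -23
R (MIN): min(22, -23) = -23
ae (MIN): min(62, -50) = -50
af (MIN): min(-88, -64) = -88
ag (MIN): min(-75, 18, -96, -38) = -96
ah (MIN): min(-65, -1, -59) = -65
h (MAX): max(-50, -88, -96, -65) = -50
aj (MIN): min(-85, 37, 40) = -85
ak (MIN): min(67, 6, 0) = 0
am (MIN): min(-88, 57) = -88
j (MAX): max(-85, 0, -88) = 0
S (MIN): min(-50, 0) = -50
S0 (MAX): max(-42, -45, -23, -50) = -23
At S0, MAX picks R (highest: -23).
At R, MIN picks g (lowest: -23).
At g, MAX picks ac (highest: -23).
At ac, MIN picks cj (lowest: -23).
Terminal value -23.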